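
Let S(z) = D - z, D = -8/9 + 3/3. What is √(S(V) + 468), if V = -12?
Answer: √4321/3 ≈ 21.911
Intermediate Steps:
D = ⅑ (D = -8*⅑ + 3*(⅓) = -8/9 + 1 = ⅑ ≈ 0.11111)
S(z) = ⅑ - z
√(S(V) + 468) = √((⅑ - 1*(-12)) + 468) = √((⅑ + 12) + 468) = √(109/9 + 468) = √(4321/9) = √4321/3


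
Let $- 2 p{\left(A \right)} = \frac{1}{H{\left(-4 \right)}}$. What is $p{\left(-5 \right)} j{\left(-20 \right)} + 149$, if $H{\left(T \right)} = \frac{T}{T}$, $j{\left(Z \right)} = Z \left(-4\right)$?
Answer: $109$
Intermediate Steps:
$j{\left(Z \right)} = - 4 Z$
$H{\left(T \right)} = 1$
$p{\left(A \right)} = - \frac{1}{2}$ ($p{\left(A \right)} = - \frac{1}{2 \cdot 1} = \left(- \frac{1}{2}\right) 1 = - \frac{1}{2}$)
$p{\left(-5 \right)} j{\left(-20 \right)} + 149 = - \frac{\left(-4\right) \left(-20\right)}{2} + 149 = \left(- \frac{1}{2}\right) 80 + 149 = -40 + 149 = 109$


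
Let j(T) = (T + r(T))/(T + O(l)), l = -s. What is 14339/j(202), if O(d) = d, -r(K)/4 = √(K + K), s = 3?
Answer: 2853461/170 + 5706922*√101/8585 ≈ 23466.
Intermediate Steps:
r(K) = -4*√2*√K (r(K) = -4*√(K + K) = -4*√2*√K)
l = -3 (l = -1*3 = -3)
j(T) = (T - 4*√2*√T)/(-3 + T) (j(T) = (T - 4*√2*√T)/(T - 3) = (T - 4*√2*√T)/(-3 + T))
14339/j(202) = 14339/(((202 - 4*√2*√202)/(-3 + 202))) = 14339/(((202 - 8*√101)/199)) = 14339/(202/199 - 8*√101/199)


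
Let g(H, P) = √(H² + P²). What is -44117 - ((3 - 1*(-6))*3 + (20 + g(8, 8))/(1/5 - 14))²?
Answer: -71050802/1587 + 141040*√2/4761 ≈ -44729.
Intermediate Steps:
-44117 - ((3 - 1*(-6))*3 + (20 + g(8, 8))/(1/5 - 14))² = -44117 - ((3 - 1*(-6))*3 + (20 + √(8² + 8²))/(1/5 - 14))² = -44117 - ((3 + 6)*3 + (20 + √(64 + 64))/(⅕ - 14))² = -44117 - (9*3 + (20 + √128)/(-69/5))² = -44117 - (27 + (20 + 8*√2)*(-5/69))² = -44117 - (27 + (-100/69 - 40*√2/69))² = -44117 - (1763/69 - 40*√2/69)²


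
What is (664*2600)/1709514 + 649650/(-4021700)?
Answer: 58324771099/68751524538 ≈ 0.84834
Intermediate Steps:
(664*2600)/1709514 + 649650/(-4021700) = 1726400*(1/1709514) + 649650*(-1/4021700) = 863200/854757 - 12993/80434 = 58324771099/68751524538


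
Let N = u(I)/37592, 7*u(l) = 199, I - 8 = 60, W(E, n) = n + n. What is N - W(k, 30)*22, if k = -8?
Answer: -347349881/263144 ≈ -1320.0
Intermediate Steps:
W(E, n) = 2*n
I = 68 (I = 8 + 60 = 68)
u(l) = 199/7 (u(l) = (⅐)*199 = 199/7)
N = 199/263144 (N = (199/7)/37592 = (199/7)*(1/37592) = 199/263144 ≈ 0.00075624)
N - W(k, 30)*22 = 199/263144 - 2*30*22 = 199/263144 - 60*22 = 199/263144 - 1*1320 = 199/263144 - 1320 = -347349881/263144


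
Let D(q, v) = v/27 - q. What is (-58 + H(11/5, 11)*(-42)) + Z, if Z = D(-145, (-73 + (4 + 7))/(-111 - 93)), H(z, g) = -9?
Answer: 1280641/2754 ≈ 465.01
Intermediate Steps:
D(q, v) = -q + v/27 (D(q, v) = v*(1/27) - q = v/27 - q = -q + v/27)
Z = 399361/2754 (Z = -1*(-145) + ((-73 + (4 + 7))/(-111 - 93))/27 = 145 + ((-73 + 11)/(-204))/27 = 145 + (-62*(-1/204))/27 = 145 + (1/27)*(31/102) = 145 + 31/2754 = 399361/2754 ≈ 145.01)
(-58 + H(11/5, 11)*(-42)) + Z = (-58 - 9*(-42)) + 399361/2754 = (-58 + 378) + 399361/2754 = 320 + 399361/2754 = 1280641/2754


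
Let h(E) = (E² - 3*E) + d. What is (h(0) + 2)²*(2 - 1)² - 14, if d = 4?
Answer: 22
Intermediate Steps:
h(E) = 4 + E² - 3*E (h(E) = (E² - 3*E) + 4 = 4 + E² - 3*E)
(h(0) + 2)²*(2 - 1)² - 14 = ((4 + 0² - 3*0) + 2)²*(2 - 1)² - 14 = ((4 + 0 + 0) + 2)²*1² - 14 = (4 + 2)²*1 - 14 = 6²*1 - 14 = 36*1 - 14 = 36 - 14 = 22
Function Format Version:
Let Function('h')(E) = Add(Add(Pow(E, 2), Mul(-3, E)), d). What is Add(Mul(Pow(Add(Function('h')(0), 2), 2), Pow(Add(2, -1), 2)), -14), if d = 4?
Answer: 22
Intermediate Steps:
Function('h')(E) = Add(4, Pow(E, 2), Mul(-3, E)) (Function('h')(E) = Add(Add(Pow(E, 2), Mul(-3, E)), 4) = Add(4, Pow(E, 2), Mul(-3, E)))
Add(Mul(Pow(Add(Function('h')(0), 2), 2), Pow(Add(2, -1), 2)), -14) = Add(Mul(Pow(Add(Add(4, Pow(0, 2), Mul(-3, 0)), 2), 2), Pow(Add(2, -1), 2)), -14) = Add(Mul(Pow(Add(Add(4, 0, 0), 2), 2), Pow(1, 2)), -14) = Add(Mul(Pow(Add(4, 2), 2), 1), -14) = Add(Mul(Pow(6, 2), 1), -14) = Add(Mul(36, 1), -14) = Add(36, -14) = 22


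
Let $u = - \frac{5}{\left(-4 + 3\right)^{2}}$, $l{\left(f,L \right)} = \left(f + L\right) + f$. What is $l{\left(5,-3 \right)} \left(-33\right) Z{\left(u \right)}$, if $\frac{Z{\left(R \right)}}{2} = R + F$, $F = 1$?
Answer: $1848$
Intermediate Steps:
$l{\left(f,L \right)} = L + 2 f$ ($l{\left(f,L \right)} = \left(L + f\right) + f = L + 2 f$)
$u = -5$ ($u = - \frac{5}{\left(-1\right)^{2}} = - \frac{5}{1} = \left(-5\right) 1 = -5$)
$Z{\left(R \right)} = 2 + 2 R$ ($Z{\left(R \right)} = 2 \left(R + 1\right) = 2 \left(1 + R\right) = 2 + 2 R$)
$l{\left(5,-3 \right)} \left(-33\right) Z{\left(u \right)} = \left(-3 + 2 \cdot 5\right) \left(-33\right) \left(2 + 2 \left(-5\right)\right) = \left(-3 + 10\right) \left(-33\right) \left(2 - 10\right) = 7 \left(-33\right) \left(-8\right) = \left(-231\right) \left(-8\right) = 1848$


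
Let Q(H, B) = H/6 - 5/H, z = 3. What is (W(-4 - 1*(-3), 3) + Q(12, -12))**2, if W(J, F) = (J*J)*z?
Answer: 3025/144 ≈ 21.007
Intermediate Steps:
Q(H, B) = -5/H + H/6 (Q(H, B) = H*(1/6) - 5/H = H/6 - 5/H = -5/H + H/6)
W(J, F) = 3*J**2 (W(J, F) = (J*J)*3 = J**2*3 = 3*J**2)
(W(-4 - 1*(-3), 3) + Q(12, -12))**2 = (3*(-4 - 1*(-3))**2 + (-5/12 + (1/6)*12))**2 = (3*(-4 + 3)**2 + (-5*1/12 + 2))**2 = (3*(-1)**2 + (-5/12 + 2))**2 = (3*1 + 19/12)**2 = (3 + 19/12)**2 = (55/12)**2 = 3025/144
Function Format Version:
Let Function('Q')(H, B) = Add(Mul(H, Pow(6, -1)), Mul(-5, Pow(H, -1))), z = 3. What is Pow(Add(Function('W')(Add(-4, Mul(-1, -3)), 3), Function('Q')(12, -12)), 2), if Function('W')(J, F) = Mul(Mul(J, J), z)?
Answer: Rational(3025, 144) ≈ 21.007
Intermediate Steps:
Function('Q')(H, B) = Add(Mul(-5, Pow(H, -1)), Mul(Rational(1, 6), H)) (Function('Q')(H, B) = Add(Mul(H, Rational(1, 6)), Mul(-5, Pow(H, -1))) = Add(Mul(Rational(1, 6), H), Mul(-5, Pow(H, -1))) = Add(Mul(-5, Pow(H, -1)), Mul(Rational(1, 6), H)))
Function('W')(J, F) = Mul(3, Pow(J, 2)) (Function('W')(J, F) = Mul(Mul(J, J), 3) = Mul(Pow(J, 2), 3) = Mul(3, Pow(J, 2)))
Pow(Add(Function('W')(Add(-4, Mul(-1, -3)), 3), Function('Q')(12, -12)), 2) = Pow(Add(Mul(3, Pow(Add(-4, Mul(-1, -3)), 2)), Add(Mul(-5, Pow(12, -1)), Mul(Rational(1, 6), 12))), 2) = Pow(Add(Mul(3, Pow(Add(-4, 3), 2)), Add(Mul(-5, Rational(1, 12)), 2)), 2) = Pow(Add(Mul(3, Pow(-1, 2)), Add(Rational(-5, 12), 2)), 2) = Pow(Add(Mul(3, 1), Rational(19, 12)), 2) = Pow(Add(3, Rational(19, 12)), 2) = Pow(Rational(55, 12), 2) = Rational(3025, 144)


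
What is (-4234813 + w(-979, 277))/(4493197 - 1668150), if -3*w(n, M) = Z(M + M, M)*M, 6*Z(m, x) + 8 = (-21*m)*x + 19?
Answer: 816435505/50850846 ≈ 16.055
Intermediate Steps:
Z(m, x) = 11/6 - 7*m*x/2 (Z(m, x) = -4/3 + ((-21*m)*x + 19)/6 = -4/3 + (-21*m*x + 19)/6 = -4/3 + (19 - 21*m*x)/6 = -4/3 + (19/6 - 7*m*x/2) = 11/6 - 7*m*x/2)
w(n, M) = -M*(11/6 - 7*M²)/3 (w(n, M) = -(11/6 - 7*(M + M)*M/2)*M/3 = -(11/6 - 7*2*M*M/2)*M/3 = -(11/6 - 7*M²)*M/3 = -M*(11/6 - 7*M²)/3)
(-4234813 + w(-979, 277))/(4493197 - 1668150) = (-4234813 + (1/18)*277*(-11 + 42*277²))/(4493197 - 1668150) = (-4234813 + (1/18)*277*(-11 + 42*76729))/2825047 = (-4234813 + (1/18)*277*(-11 + 3222618))*(1/2825047) = (-4234813 + (1/18)*277*3222607)*(1/2825047) = (-4234813 + 892662139/18)*(1/2825047) = (816435505/18)*(1/2825047) = 816435505/50850846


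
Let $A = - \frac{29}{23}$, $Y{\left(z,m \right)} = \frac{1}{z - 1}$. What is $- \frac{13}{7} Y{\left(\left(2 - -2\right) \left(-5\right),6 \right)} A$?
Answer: $- \frac{377}{3381} \approx -0.11151$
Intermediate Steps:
$Y{\left(z,m \right)} = \frac{1}{-1 + z}$
$A = - \frac{29}{23}$ ($A = \left(-29\right) \frac{1}{23} = - \frac{29}{23} \approx -1.2609$)
$- \frac{13}{7} Y{\left(\left(2 - -2\right) \left(-5\right),6 \right)} A = \frac{\left(-13\right) \frac{1}{7}}{-1 + \left(2 - -2\right) \left(-5\right)} \left(- \frac{29}{23}\right) = \frac{\left(-13\right) \frac{1}{7}}{-1 + \left(2 + 2\right) \left(-5\right)} \left(- \frac{29}{23}\right) = - \frac{13}{7 \left(-1 + 4 \left(-5\right)\right)} \left(- \frac{29}{23}\right) = - \frac{13}{7 \left(-1 - 20\right)} \left(- \frac{29}{23}\right) = - \frac{13}{7 \left(-21\right)} \left(- \frac{29}{23}\right) = \left(- \frac{13}{7}\right) \left(- \frac{1}{21}\right) \left(- \frac{29}{23}\right) = \frac{13}{147} \left(- \frac{29}{23}\right) = - \frac{377}{3381}$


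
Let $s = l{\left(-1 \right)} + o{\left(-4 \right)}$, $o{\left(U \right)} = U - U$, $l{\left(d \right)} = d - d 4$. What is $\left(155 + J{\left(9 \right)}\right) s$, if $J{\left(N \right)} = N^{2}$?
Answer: $708$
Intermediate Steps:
$l{\left(d \right)} = - 3 d$ ($l{\left(d \right)} = d - 4 d = - 3 d$)
$o{\left(U \right)} = 0$
$s = 3$ ($s = \left(-3\right) \left(-1\right) + 0 = 3 + 0 = 3$)
$\left(155 + J{\left(9 \right)}\right) s = \left(155 + 9^{2}\right) 3 = \left(155 + 81\right) 3 = 236 \cdot 3 = 708$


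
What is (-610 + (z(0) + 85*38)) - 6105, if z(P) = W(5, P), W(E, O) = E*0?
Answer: -3485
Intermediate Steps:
W(E, O) = 0
z(P) = 0
(-610 + (z(0) + 85*38)) - 6105 = (-610 + (0 + 85*38)) - 6105 = (-610 + (0 + 3230)) - 6105 = (-610 + 3230) - 6105 = 2620 - 6105 = -3485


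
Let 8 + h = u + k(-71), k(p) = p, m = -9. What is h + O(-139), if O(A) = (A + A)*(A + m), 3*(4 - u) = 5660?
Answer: 117547/3 ≈ 39182.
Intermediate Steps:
u = -5648/3 (u = 4 - ⅓*5660 = 4 - 5660/3 = -5648/3 ≈ -1882.7)
O(A) = 2*A*(-9 + A) (O(A) = (A + A)*(A - 9) = (2*A)*(-9 + A) = 2*A*(-9 + A))
h = -5885/3 (h = -8 + (-5648/3 - 71) = -8 - 5861/3 = -5885/3 ≈ -1961.7)
h + O(-139) = -5885/3 + 2*(-139)*(-9 - 139) = -5885/3 + 2*(-139)*(-148) = -5885/3 + 41144 = 117547/3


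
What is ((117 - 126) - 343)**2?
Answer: 123904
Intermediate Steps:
((117 - 126) - 343)**2 = (-9 - 343)**2 = (-352)**2 = 123904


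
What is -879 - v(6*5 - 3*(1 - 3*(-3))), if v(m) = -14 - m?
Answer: -865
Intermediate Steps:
-879 - v(6*5 - 3*(1 - 3*(-3))) = -879 - (-14 - (6*5 - 3*(1 - 3*(-3)))) = -879 - (-14 - (30 - 3*(1 + 9))) = -879 - (-14 - (30 - 3*10)) = -879 - (-14 - (30 - 30)) = -879 - (-14 - 1*0) = -879 - (-14 + 0) = -879 - 1*(-14) = -879 + 14 = -865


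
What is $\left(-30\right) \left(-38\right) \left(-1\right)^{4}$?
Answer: $1140$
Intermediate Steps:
$\left(-30\right) \left(-38\right) \left(-1\right)^{4} = 1140 \cdot 1 = 1140$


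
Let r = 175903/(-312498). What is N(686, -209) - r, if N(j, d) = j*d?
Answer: -44803912349/312498 ≈ -1.4337e+5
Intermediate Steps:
N(j, d) = d*j
r = -175903/312498 (r = 175903*(-1/312498) = -175903/312498 ≈ -0.56289)
N(686, -209) - r = -209*686 - 1*(-175903/312498) = -143374 + 175903/312498 = -44803912349/312498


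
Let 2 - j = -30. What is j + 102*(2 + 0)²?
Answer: 440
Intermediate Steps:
j = 32 (j = 2 - 1*(-30) = 2 + 30 = 32)
j + 102*(2 + 0)² = 32 + 102*(2 + 0)² = 32 + 102*2² = 32 + 102*4 = 32 + 408 = 440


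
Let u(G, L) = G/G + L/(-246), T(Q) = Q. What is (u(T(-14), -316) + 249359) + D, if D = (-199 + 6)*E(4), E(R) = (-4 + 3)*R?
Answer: 30766394/123 ≈ 2.5013e+5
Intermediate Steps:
E(R) = -R
u(G, L) = 1 - L/246 (u(G, L) = 1 + L*(-1/246) = 1 - L/246)
D = 772 (D = (-199 + 6)*(-1*4) = -193*(-4) = 772)
(u(T(-14), -316) + 249359) + D = ((1 - 1/246*(-316)) + 249359) + 772 = ((1 + 158/123) + 249359) + 772 = (281/123 + 249359) + 772 = 30671438/123 + 772 = 30766394/123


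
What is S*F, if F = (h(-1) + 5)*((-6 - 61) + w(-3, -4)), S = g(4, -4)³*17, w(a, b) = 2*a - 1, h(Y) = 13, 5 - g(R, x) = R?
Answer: -22644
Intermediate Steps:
g(R, x) = 5 - R
w(a, b) = -1 + 2*a
S = 17 (S = (5 - 1*4)³*17 = (5 - 4)³*17 = 1³*17 = 1*17 = 17)
F = -1332 (F = (13 + 5)*((-6 - 61) + (-1 + 2*(-3))) = 18*(-67 + (-1 - 6)) = 18*(-67 - 7) = 18*(-74) = -1332)
S*F = 17*(-1332) = -22644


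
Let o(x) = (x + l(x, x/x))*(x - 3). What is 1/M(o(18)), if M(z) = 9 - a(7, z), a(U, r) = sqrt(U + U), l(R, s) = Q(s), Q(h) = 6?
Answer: 9/67 + sqrt(14)/67 ≈ 0.19017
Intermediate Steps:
l(R, s) = 6
a(U, r) = sqrt(2)*sqrt(U) (a(U, r) = sqrt(2*U) = sqrt(2)*sqrt(U))
o(x) = (-3 + x)*(6 + x) (o(x) = (x + 6)*(x - 3) = (6 + x)*(-3 + x) = (-3 + x)*(6 + x))
M(z) = 9 - sqrt(14) (M(z) = 9 - sqrt(2)*sqrt(7) = 9 - sqrt(14))
1/M(o(18)) = 1/(9 - sqrt(14))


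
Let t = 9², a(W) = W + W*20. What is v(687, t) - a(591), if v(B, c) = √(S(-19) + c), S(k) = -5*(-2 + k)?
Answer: -12411 + √186 ≈ -12397.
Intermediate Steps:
S(k) = 10 - 5*k
a(W) = 21*W (a(W) = W + 20*W = 21*W)
t = 81
v(B, c) = √(105 + c) (v(B, c) = √((10 - 5*(-19)) + c) = √((10 + 95) + c) = √(105 + c))
v(687, t) - a(591) = √(105 + 81) - 21*591 = √186 - 1*12411 = √186 - 12411 = -12411 + √186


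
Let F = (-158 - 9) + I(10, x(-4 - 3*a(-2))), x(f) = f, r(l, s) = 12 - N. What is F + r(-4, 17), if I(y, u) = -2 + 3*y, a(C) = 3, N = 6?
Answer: -133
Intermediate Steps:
r(l, s) = 6 (r(l, s) = 12 - 1*6 = 12 - 6 = 6)
F = -139 (F = (-158 - 9) + (-2 + 3*10) = -167 + (-2 + 30) = -167 + 28 = -139)
F + r(-4, 17) = -139 + 6 = -133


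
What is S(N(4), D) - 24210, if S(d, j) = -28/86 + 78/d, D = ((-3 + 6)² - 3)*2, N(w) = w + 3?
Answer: -7283954/301 ≈ -24199.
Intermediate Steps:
N(w) = 3 + w
D = 12 (D = (3² - 3)*2 = (9 - 3)*2 = 6*2 = 12)
S(d, j) = -14/43 + 78/d (S(d, j) = -28*1/86 + 78/d = -14/43 + 78/d)
S(N(4), D) - 24210 = (-14/43 + 78/(3 + 4)) - 24210 = (-14/43 + 78/7) - 24210 = 3256/301 - 24210 = -7283954/301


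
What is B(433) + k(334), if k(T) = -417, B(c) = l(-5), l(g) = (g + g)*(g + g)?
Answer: -317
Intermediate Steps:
l(g) = 4*g² (l(g) = (2*g)*(2*g) = 4*g²)
B(c) = 100 (B(c) = 4*(-5)² = 4*25 = 100)
B(433) + k(334) = 100 - 417 = -317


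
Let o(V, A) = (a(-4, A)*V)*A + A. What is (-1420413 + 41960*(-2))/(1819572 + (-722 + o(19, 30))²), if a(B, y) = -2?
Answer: -1504333/5175796 ≈ -0.29065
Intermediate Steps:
o(V, A) = A - 2*A*V (o(V, A) = (-2*V)*A + A = -2*A*V + A = A - 2*A*V)
(-1420413 + 41960*(-2))/(1819572 + (-722 + o(19, 30))²) = (-1420413 + 41960*(-2))/(1819572 + (-722 + 30*(1 - 2*19))²) = (-1420413 - 83920)/(1819572 + (-722 + 30*(1 - 38))²) = -1504333/(1819572 + (-722 + 30*(-37))²) = -1504333/(1819572 + (-722 - 1110)²) = -1504333/(1819572 + (-1832)²) = -1504333/(1819572 + 3356224) = -1504333/5175796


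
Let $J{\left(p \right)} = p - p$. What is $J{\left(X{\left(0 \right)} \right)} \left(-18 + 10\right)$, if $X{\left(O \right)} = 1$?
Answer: $0$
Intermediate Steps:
$J{\left(p \right)} = 0$
$J{\left(X{\left(0 \right)} \right)} \left(-18 + 10\right) = 0 \left(-18 + 10\right) = 0 \left(-8\right) = 0$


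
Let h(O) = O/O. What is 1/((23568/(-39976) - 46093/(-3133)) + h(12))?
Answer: 15655601/236752504 ≈ 0.066126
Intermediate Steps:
h(O) = 1
1/((23568/(-39976) - 46093/(-3133)) + h(12)) = 1/((23568/(-39976) - 46093/(-3133)) + 1) = 1/((23568*(-1/39976) - 46093*(-1/3133)) + 1) = 1/((-2946/4997 + 46093/3133) + 1) = 1/(221096903/15655601 + 1) = 1/(236752504/15655601) = 15655601/236752504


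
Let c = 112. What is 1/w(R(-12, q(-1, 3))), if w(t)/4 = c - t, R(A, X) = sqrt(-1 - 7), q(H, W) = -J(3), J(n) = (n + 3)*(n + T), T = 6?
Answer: 7/3138 + I*sqrt(2)/25104 ≈ 0.0022307 + 5.6334e-5*I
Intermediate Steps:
J(n) = (3 + n)*(6 + n) (J(n) = (n + 3)*(n + 6) = (3 + n)*(6 + n))
q(H, W) = -54 (q(H, W) = -(18 + 3**2 + 9*3) = -(18 + 9 + 27) = -1*54 = -54)
R(A, X) = 2*I*sqrt(2) (R(A, X) = sqrt(-8) = 2*I*sqrt(2))
w(t) = 448 - 4*t (w(t) = 4*(112 - t) = 448 - 4*t)
1/w(R(-12, q(-1, 3))) = 1/(448 - 8*I*sqrt(2))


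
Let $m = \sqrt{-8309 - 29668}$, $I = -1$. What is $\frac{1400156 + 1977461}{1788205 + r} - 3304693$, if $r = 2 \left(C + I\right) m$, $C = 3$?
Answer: $\frac{4 \left(- 3304693 \sqrt{37977} + 1477366292112 i\right)}{- 1788205 i + 4 \sqrt{37977}} \approx -3.3047 \cdot 10^{6} - 0.00082302 i$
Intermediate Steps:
$m = i \sqrt{37977}$ ($m = \sqrt{-37977} = i \sqrt{37977} \approx 194.88 i$)
$r = 4 i \sqrt{37977}$ ($r = 2 \left(3 - 1\right) i \sqrt{37977} = 2 \cdot 2 i \sqrt{37977} = 4 i \sqrt{37977} \approx 779.51 i$)
$\frac{1400156 + 1977461}{1788205 + r} - 3304693 = \frac{1400156 + 1977461}{1788205 + 4 i \sqrt{37977}} - 3304693 = \frac{3377617}{1788205 + 4 i \sqrt{37977}} - 3304693 = -3304693 + \frac{3377617}{1788205 + 4 i \sqrt{37977}}$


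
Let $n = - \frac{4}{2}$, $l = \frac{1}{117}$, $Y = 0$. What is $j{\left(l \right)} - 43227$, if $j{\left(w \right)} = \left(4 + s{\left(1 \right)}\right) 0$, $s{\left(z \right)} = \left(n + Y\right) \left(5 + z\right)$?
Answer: $-43227$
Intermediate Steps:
$l = \frac{1}{117} \approx 0.008547$
$n = -2$ ($n = \left(-4\right) \frac{1}{2} = -2$)
$s{\left(z \right)} = -10 - 2 z$ ($s{\left(z \right)} = \left(-2 + 0\right) \left(5 + z\right) = - 2 \left(5 + z\right) = -10 - 2 z$)
$j{\left(w \right)} = 0$ ($j{\left(w \right)} = \left(4 - 12\right) 0 = \left(-8\right) 0 = 0$)
$j{\left(l \right)} - 43227 = 0 - 43227 = -43227$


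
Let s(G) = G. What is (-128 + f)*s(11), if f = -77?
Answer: -2255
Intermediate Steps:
(-128 + f)*s(11) = (-128 - 77)*11 = -205*11 = -2255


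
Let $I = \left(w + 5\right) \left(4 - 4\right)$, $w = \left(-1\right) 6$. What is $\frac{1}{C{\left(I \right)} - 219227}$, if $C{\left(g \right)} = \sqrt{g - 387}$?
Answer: $- \frac{219227}{48060477916} - \frac{3 i \sqrt{43}}{48060477916} \approx -4.5615 \cdot 10^{-6} - 4.0932 \cdot 10^{-10} i$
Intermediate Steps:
$w = -6$
$I = 0$ ($I = \left(-6 + 5\right) \left(4 - 4\right) = \left(-1\right) 0 = 0$)
$C{\left(g \right)} = \sqrt{-387 + g}$
$\frac{1}{C{\left(I \right)} - 219227} = \frac{1}{\sqrt{-387 + 0} - 219227} = \frac{1}{\sqrt{-387} + \left(-219727 + 500\right)} = \frac{1}{3 i \sqrt{43} - 219227} = \frac{1}{-219227 + 3 i \sqrt{43}}$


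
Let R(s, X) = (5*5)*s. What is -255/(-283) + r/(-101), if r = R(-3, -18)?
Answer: 46980/28583 ≈ 1.6436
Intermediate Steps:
R(s, X) = 25*s
r = -75 (r = 25*(-3) = -75)
-255/(-283) + r/(-101) = -255/(-283) - 75/(-101) = -255*(-1/283) - 75*(-1/101) = 255/283 + 75/101 = 46980/28583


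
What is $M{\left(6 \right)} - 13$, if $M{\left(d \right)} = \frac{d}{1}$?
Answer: $-7$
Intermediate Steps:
$M{\left(d \right)} = d$ ($M{\left(d \right)} = d 1 = d$)
$M{\left(6 \right)} - 13 = 6 - 13 = -7$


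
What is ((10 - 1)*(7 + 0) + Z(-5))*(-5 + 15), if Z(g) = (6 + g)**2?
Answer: 640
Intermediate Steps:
((10 - 1)*(7 + 0) + Z(-5))*(-5 + 15) = ((10 - 1)*(7 + 0) + (6 - 5)**2)*(-5 + 15) = (9*7 + 1**2)*10 = (63 + 1)*10 = 64*10 = 640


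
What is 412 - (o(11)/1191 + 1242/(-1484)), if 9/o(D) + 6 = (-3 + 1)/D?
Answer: 4134787093/10015516 ≈ 412.84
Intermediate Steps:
o(D) = 9/(-6 - 2/D) (o(D) = 9/(-6 + (-3 + 1)/D) = 9/(-6 - 2/D))
412 - (o(11)/1191 + 1242/(-1484)) = 412 - (-9*11/(2 + 6*11)/1191 + 1242/(-1484)) = 412 - (-9*11/(2 + 66)*(1/1191) + 1242*(-1/1484)) = 412 - (-9*11/68*(1/1191) - 621/742) = 412 - (-9*11*1/68*(1/1191) - 621/742) = 412 - (-99/68*1/1191 - 621/742) = 412 - (-33/26996 - 621/742) = 412 - 1*(-8394501/10015516) = 412 + 8394501/10015516 = 4134787093/10015516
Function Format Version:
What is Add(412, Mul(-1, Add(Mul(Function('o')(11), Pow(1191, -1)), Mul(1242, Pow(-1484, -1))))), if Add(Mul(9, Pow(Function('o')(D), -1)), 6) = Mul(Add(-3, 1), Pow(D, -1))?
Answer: Rational(4134787093, 10015516) ≈ 412.84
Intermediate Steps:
Function('o')(D) = Mul(9, Pow(Add(-6, Mul(-2, Pow(D, -1))), -1)) (Function('o')(D) = Mul(9, Pow(Add(-6, Mul(Add(-3, 1), Pow(D, -1))), -1)) = Mul(9, Pow(Add(-6, Mul(-2, Pow(D, -1))), -1)))
Add(412, Mul(-1, Add(Mul(Function('o')(11), Pow(1191, -1)), Mul(1242, Pow(-1484, -1))))) = Add(412, Mul(-1, Add(Mul(Mul(-9, 11, Pow(Add(2, Mul(6, 11)), -1)), Pow(1191, -1)), Mul(1242, Pow(-1484, -1))))) = Add(412, Mul(-1, Add(Mul(Mul(-9, 11, Pow(Add(2, 66), -1)), Rational(1, 1191)), Mul(1242, Rational(-1, 1484))))) = Add(412, Mul(-1, Add(Mul(Mul(-9, 11, Pow(68, -1)), Rational(1, 1191)), Rational(-621, 742)))) = Add(412, Mul(-1, Add(Mul(Mul(-9, 11, Rational(1, 68)), Rational(1, 1191)), Rational(-621, 742)))) = Add(412, Mul(-1, Add(Mul(Rational(-99, 68), Rational(1, 1191)), Rational(-621, 742)))) = Add(412, Mul(-1, Add(Rational(-33, 26996), Rational(-621, 742)))) = Add(412, Mul(-1, Rational(-8394501, 10015516))) = Add(412, Rational(8394501, 10015516)) = Rational(4134787093, 10015516)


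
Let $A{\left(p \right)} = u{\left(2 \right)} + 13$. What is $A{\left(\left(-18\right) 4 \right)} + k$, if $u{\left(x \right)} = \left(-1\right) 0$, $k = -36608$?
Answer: $-36595$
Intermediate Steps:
$u{\left(x \right)} = 0$
$A{\left(p \right)} = 13$ ($A{\left(p \right)} = 0 + 13 = 13$)
$A{\left(\left(-18\right) 4 \right)} + k = 13 - 36608 = -36595$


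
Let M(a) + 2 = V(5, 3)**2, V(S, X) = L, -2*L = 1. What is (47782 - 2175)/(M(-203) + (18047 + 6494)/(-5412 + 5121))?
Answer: -547284/1033 ≈ -529.80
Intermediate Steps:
L = -1/2 (L = -1/2*1 = -1/2 ≈ -0.50000)
V(S, X) = -1/2
M(a) = -7/4 (M(a) = -2 + (-1/2)**2 = -2 + 1/4 = -7/4)
(47782 - 2175)/(M(-203) + (18047 + 6494)/(-5412 + 5121)) = (47782 - 2175)/(-7/4 + (18047 + 6494)/(-5412 + 5121)) = 45607/(-7/4 + 24541/(-291)) = 45607/(-7/4 + 24541*(-1/291)) = 45607/(-7/4 - 253/3) = 45607/(-1033/12) = 45607*(-12/1033) = -547284/1033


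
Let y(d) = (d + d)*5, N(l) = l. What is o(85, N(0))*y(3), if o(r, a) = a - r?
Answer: -2550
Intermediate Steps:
y(d) = 10*d (y(d) = (2*d)*5 = 10*d)
o(85, N(0))*y(3) = (0 - 1*85)*(10*3) = (0 - 85)*30 = -85*30 = -2550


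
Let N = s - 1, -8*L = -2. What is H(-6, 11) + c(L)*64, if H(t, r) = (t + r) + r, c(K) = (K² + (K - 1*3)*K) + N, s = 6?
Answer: 296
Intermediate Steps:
L = ¼ (L = -⅛*(-2) = ¼ ≈ 0.25000)
N = 5 (N = 6 - 1 = 5)
c(K) = 5 + K² + K*(-3 + K) (c(K) = (K² + (K - 1*3)*K) + 5 = (K² + (K - 3)*K) + 5 = (K² + (-3 + K)*K) + 5 = (K² + K*(-3 + K)) + 5 = 5 + K² + K*(-3 + K))
H(t, r) = t + 2*r (H(t, r) = (r + t) + r = t + 2*r)
H(-6, 11) + c(L)*64 = (-6 + 2*11) + (5 - 3*¼ + 2*(¼)²)*64 = (-6 + 22) + (5 - ¾ + 2*(1/16))*64 = 16 + (5 - ¾ + ⅛)*64 = 16 + (35/8)*64 = 16 + 280 = 296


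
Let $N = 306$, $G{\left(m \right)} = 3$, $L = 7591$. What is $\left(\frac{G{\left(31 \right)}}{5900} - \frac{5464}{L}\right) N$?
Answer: $- \frac{4928868531}{22393450} \approx -220.1$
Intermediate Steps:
$\left(\frac{G{\left(31 \right)}}{5900} - \frac{5464}{L}\right) N = \left(\frac{3}{5900} - \frac{5464}{7591}\right) 306 = \left(- \frac{32214827}{44786900}\right) 306 = - \frac{4928868531}{22393450}$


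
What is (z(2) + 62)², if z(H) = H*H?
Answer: 4356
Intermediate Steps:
z(H) = H²
(z(2) + 62)² = (2² + 62)² = (4 + 62)² = 66² = 4356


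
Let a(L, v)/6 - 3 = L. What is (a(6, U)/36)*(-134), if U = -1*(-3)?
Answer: -201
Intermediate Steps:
U = 3
a(L, v) = 18 + 6*L
(a(6, U)/36)*(-134) = ((18 + 6*6)/36)*(-134) = ((18 + 36)*(1/36))*(-134) = (54*(1/36))*(-134) = (3/2)*(-134) = -201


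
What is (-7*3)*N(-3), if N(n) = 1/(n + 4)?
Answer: -21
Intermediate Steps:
N(n) = 1/(4 + n)
(-7*3)*N(-3) = (-7*3)/(4 - 3) = -21/1 = -21*1 = -21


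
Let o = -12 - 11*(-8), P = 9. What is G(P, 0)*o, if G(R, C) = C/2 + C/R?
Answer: 0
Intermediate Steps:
G(R, C) = C/2 + C/R (G(R, C) = C*(1/2) + C/R = C/2 + C/R)
o = 76 (o = -12 + 88 = 76)
G(P, 0)*o = ((1/2)*0 + 0/9)*76 = (0 + 0*(1/9))*76 = (0 + 0)*76 = 0*76 = 0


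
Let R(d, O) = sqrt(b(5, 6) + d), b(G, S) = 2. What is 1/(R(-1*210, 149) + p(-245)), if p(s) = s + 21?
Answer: -14/3149 - I*sqrt(13)/12596 ≈ -0.0044459 - 0.00028625*I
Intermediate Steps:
R(d, O) = sqrt(2 + d)
p(s) = 21 + s
1/(R(-1*210, 149) + p(-245)) = 1/(sqrt(2 - 1*210) + (21 - 245)) = 1/(sqrt(2 - 210) - 224) = 1/(sqrt(-208) - 224) = 1/(4*I*sqrt(13) - 224) = 1/(-224 + 4*I*sqrt(13))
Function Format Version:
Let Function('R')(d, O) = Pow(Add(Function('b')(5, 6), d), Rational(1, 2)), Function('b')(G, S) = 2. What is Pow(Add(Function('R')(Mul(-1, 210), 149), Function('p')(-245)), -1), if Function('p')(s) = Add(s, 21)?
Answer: Add(Rational(-14, 3149), Mul(Rational(-1, 12596), I, Pow(13, Rational(1, 2)))) ≈ Add(-0.0044459, Mul(-0.00028625, I))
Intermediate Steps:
Function('R')(d, O) = Pow(Add(2, d), Rational(1, 2))
Function('p')(s) = Add(21, s)
Pow(Add(Function('R')(Mul(-1, 210), 149), Function('p')(-245)), -1) = Pow(Add(Pow(Add(2, Mul(-1, 210)), Rational(1, 2)), Add(21, -245)), -1) = Pow(Add(Pow(Add(2, -210), Rational(1, 2)), -224), -1) = Pow(Add(Pow(-208, Rational(1, 2)), -224), -1) = Pow(Add(Mul(4, I, Pow(13, Rational(1, 2))), -224), -1) = Pow(Add(-224, Mul(4, I, Pow(13, Rational(1, 2)))), -1)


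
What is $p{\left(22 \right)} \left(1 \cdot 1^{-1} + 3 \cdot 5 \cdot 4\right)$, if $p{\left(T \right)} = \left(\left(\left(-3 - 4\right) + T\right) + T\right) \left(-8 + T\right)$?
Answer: $31598$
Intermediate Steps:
$p{\left(T \right)} = \left(-8 + T\right) \left(-7 + 2 T\right)$ ($p{\left(T \right)} = \left(\left(-7 + T\right) + T\right) \left(-8 + T\right) = \left(-7 + 2 T\right) \left(-8 + T\right) = \left(-8 + T\right) \left(-7 + 2 T\right)$)
$p{\left(22 \right)} \left(1 \cdot 1^{-1} + 3 \cdot 5 \cdot 4\right) = \left(56 - 506 + 2 \cdot 22^{2}\right) \left(1 \cdot 1^{-1} + 3 \cdot 5 \cdot 4\right) = \left(56 - 506 + 2 \cdot 484\right) \left(1 \cdot 1 + 15 \cdot 4\right) = \left(56 - 506 + 968\right) \left(1 + 60\right) = 518 \cdot 61 = 31598$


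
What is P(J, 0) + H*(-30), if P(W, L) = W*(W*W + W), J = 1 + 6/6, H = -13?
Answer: 402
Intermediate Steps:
J = 2 (J = 1 + 6*(⅙) = 1 + 1 = 2)
P(W, L) = W*(W + W²) (P(W, L) = W*(W² + W) = W*(W + W²))
P(J, 0) + H*(-30) = 2²*(1 + 2) - 13*(-30) = 4*3 + 390 = 12 + 390 = 402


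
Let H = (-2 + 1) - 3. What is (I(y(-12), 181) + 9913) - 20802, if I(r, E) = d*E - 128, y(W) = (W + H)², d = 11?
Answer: -9026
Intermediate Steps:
H = -4 (H = -1 - 3 = -4)
y(W) = (-4 + W)² (y(W) = (W - 4)² = (-4 + W)²)
I(r, E) = -128 + 11*E (I(r, E) = 11*E - 128 = -128 + 11*E)
(I(y(-12), 181) + 9913) - 20802 = ((-128 + 11*181) + 9913) - 20802 = ((-128 + 1991) + 9913) - 20802 = (1863 + 9913) - 20802 = 11776 - 20802 = -9026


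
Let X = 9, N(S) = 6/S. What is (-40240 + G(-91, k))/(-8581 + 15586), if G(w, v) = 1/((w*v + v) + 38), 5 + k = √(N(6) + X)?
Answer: -790434259/137599215 + 3*√10/36693124 ≈ -5.7445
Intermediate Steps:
k = -5 + √10 (k = -5 + √(6/6 + 9) = -5 + √(6*(⅙) + 9) = -5 + √(1 + 9) = -5 + √10 ≈ -1.8377)
G(w, v) = 1/(38 + v + v*w) (G(w, v) = 1/((v*w + v) + 38) = 1/((v + v*w) + 38) = 1/(38 + v + v*w))
(-40240 + G(-91, k))/(-8581 + 15586) = (-40240 + 1/(38 + (-5 + √10) + (-5 + √10)*(-91)))/(-8581 + 15586) = (-40240 + 1/(38 + (-5 + √10) + (455 - 91*√10)))/7005 = (-40240 + 1/(488 - 90*√10))*(1/7005) = -8048/1401 + 1/(7005*(488 - 90*√10))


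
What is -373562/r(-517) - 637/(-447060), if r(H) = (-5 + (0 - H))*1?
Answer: -20875537697/28611840 ≈ -729.61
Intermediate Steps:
r(H) = -5 - H (r(H) = (-5 - H)*1 = -5 - H)
-373562/r(-517) - 637/(-447060) = -373562/(-5 - 1*(-517)) - 637/(-447060) = -373562/(-5 + 517) - 637*(-1/447060) = -373562/512 + 637/447060 = -373562*1/512 + 637/447060 = -186781/256 + 637/447060 = -20875537697/28611840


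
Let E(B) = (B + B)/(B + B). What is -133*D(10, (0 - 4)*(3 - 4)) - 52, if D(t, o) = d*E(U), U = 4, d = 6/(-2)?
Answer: 347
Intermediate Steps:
d = -3 (d = 6*(-½) = -3)
E(B) = 1 (E(B) = (2*B)/((2*B)) = (2*B)*(1/(2*B)) = 1)
D(t, o) = -3 (D(t, o) = -3*1 = -3)
-133*D(10, (0 - 4)*(3 - 4)) - 52 = -133*(-3) - 52 = 399 - 52 = 347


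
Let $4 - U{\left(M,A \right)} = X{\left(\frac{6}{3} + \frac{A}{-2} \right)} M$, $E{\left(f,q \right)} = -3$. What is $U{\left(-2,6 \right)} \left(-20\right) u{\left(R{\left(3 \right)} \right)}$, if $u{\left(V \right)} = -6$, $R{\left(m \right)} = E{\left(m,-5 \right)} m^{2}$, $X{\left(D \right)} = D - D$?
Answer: $480$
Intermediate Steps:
$X{\left(D \right)} = 0$
$R{\left(m \right)} = - 3 m^{2}$
$U{\left(M,A \right)} = 4$ ($U{\left(M,A \right)} = 4 - 0 M = 4 - 0 = 4 + 0 = 4$)
$U{\left(-2,6 \right)} \left(-20\right) u{\left(R{\left(3 \right)} \right)} = 4 \left(-20\right) \left(-6\right) = \left(-80\right) \left(-6\right) = 480$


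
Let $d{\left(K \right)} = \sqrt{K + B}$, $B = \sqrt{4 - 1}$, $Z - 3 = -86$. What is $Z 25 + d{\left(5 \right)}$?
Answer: $-2075 + \sqrt{5 + \sqrt{3}} \approx -2072.4$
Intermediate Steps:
$Z = -83$ ($Z = 3 - 86 = -83$)
$B = \sqrt{3} \approx 1.732$
$d{\left(K \right)} = \sqrt{K + \sqrt{3}}$
$Z 25 + d{\left(5 \right)} = \left(-83\right) 25 + \sqrt{5 + \sqrt{3}} = -2075 + \sqrt{5 + \sqrt{3}}$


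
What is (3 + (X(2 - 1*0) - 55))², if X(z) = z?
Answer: 2500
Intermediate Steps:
(3 + (X(2 - 1*0) - 55))² = (3 + ((2 - 1*0) - 55))² = (3 + ((2 + 0) - 55))² = (3 + (2 - 55))² = (3 - 53)² = (-50)² = 2500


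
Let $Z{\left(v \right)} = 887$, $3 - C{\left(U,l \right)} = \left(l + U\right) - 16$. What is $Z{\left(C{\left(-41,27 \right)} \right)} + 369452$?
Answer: $370339$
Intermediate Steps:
$C{\left(U,l \right)} = 19 - U - l$ ($C{\left(U,l \right)} = 3 - \left(\left(l + U\right) - 16\right) = 3 - \left(\left(U + l\right) - 16\right) = 3 - \left(-16 + U + l\right) = 19 - U - l$)
$Z{\left(C{\left(-41,27 \right)} \right)} + 369452 = 887 + 369452 = 370339$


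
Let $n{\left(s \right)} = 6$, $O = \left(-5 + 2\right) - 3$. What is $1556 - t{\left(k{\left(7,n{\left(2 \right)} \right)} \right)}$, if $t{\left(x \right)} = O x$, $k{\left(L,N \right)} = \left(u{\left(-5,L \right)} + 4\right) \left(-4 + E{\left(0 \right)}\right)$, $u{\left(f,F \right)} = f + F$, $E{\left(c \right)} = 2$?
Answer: $1484$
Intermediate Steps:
$O = -6$ ($O = -3 - 3 = -6$)
$u{\left(f,F \right)} = F + f$
$k{\left(L,N \right)} = 2 - 2 L$ ($k{\left(L,N \right)} = \left(\left(L - 5\right) + 4\right) \left(-4 + 2\right) = \left(\left(-5 + L\right) + 4\right) \left(-2\right) = \left(-1 + L\right) \left(-2\right) = 2 - 2 L$)
$t{\left(x \right)} = - 6 x$
$1556 - t{\left(k{\left(7,n{\left(2 \right)} \right)} \right)} = 1556 - - 6 \left(2 - 14\right) = 1556 - \left(-6\right) \left(-12\right) = 1556 - 72 = 1484$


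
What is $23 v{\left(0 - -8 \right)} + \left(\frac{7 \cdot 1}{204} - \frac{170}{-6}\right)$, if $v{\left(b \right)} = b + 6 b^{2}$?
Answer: $\frac{615017}{68} \approx 9044.4$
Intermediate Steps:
$23 v{\left(0 - -8 \right)} + \left(\frac{7 \cdot 1}{204} - \frac{170}{-6}\right) = 23 \left(0 - -8\right) \left(1 + 6 \left(0 - -8\right)\right) + \left(\frac{7 \cdot 1}{204} - \frac{170}{-6}\right) = 23 \left(0 + 8\right) \left(1 + 6 \left(0 + 8\right)\right) + \left(7 \cdot \frac{1}{204} - - \frac{85}{3}\right) = 23 \cdot 8 \left(1 + 6 \cdot 8\right) + \left(\frac{7}{204} + \frac{85}{3}\right) = 23 \cdot 8 \left(1 + 48\right) + \frac{1929}{68} = 23 \cdot 8 \cdot 49 + \frac{1929}{68} = 23 \cdot 392 + \frac{1929}{68} = 9016 + \frac{1929}{68} = \frac{615017}{68}$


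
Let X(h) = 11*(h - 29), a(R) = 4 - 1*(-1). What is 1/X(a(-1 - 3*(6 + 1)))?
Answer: -1/264 ≈ -0.0037879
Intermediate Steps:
a(R) = 5 (a(R) = 4 + 1 = 5)
X(h) = -319 + 11*h (X(h) = 11*(-29 + h) = -319 + 11*h)
1/X(a(-1 - 3*(6 + 1))) = 1/(-319 + 11*5) = 1/(-319 + 55) = 1/(-264) = -1/264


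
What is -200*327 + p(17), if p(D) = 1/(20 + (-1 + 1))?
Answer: -1307999/20 ≈ -65400.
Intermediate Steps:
p(D) = 1/20 (p(D) = 1/(20 + 0) = 1/20)
-200*327 + p(17) = -200*327 + 1/20 = -65400 + 1/20 = -1307999/20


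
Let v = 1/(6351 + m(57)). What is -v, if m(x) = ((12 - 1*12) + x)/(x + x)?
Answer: -2/12703 ≈ -0.00015744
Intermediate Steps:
m(x) = ½ (m(x) = ((12 - 12) + x)/((2*x)) = (0 + x)*(1/(2*x)) = x*(1/(2*x)) = ½)
v = 2/12703 (v = 1/(6351 + ½) = 1/(12703/2) = 2/12703 ≈ 0.00015744)
-v = -1*2/12703 = -2/12703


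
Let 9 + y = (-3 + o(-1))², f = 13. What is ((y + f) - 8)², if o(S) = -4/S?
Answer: 9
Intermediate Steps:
y = -8 (y = -9 + (-3 - 4/(-1))² = -9 + (-3 - 4*(-1))² = -9 + (-3 + 4)² = -9 + 1² = -9 + 1 = -8)
((y + f) - 8)² = ((-8 + 13) - 8)² = (5 - 8)² = (-3)² = 9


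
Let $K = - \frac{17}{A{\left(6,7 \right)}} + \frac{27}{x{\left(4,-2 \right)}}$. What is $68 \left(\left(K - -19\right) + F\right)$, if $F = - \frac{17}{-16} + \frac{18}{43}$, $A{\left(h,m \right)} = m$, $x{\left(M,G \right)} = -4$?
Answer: $\frac{925361}{1204} \approx 768.57$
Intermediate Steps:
$F = \frac{1019}{688}$ ($F = \left(-17\right) \left(- \frac{1}{16}\right) + 18 \cdot \frac{1}{43} = \frac{17}{16} + \frac{18}{43} = \frac{1019}{688} \approx 1.4811$)
$K = - \frac{257}{28}$ ($K = - \frac{17}{7} + \frac{27}{-4} = \left(-17\right) \frac{1}{7} + 27 \left(- \frac{1}{4}\right) = - \frac{17}{7} - \frac{27}{4} = - \frac{257}{28} \approx -9.1786$)
$68 \left(\left(K - -19\right) + F\right) = 68 \left(\left(- \frac{257}{28} - -19\right) + \frac{1019}{688}\right) = 68 \left(\left(- \frac{257}{28} + 19\right) + \frac{1019}{688}\right) = 68 \left(\frac{275}{28} + \frac{1019}{688}\right) = 68 \cdot \frac{54433}{4816} = \frac{925361}{1204}$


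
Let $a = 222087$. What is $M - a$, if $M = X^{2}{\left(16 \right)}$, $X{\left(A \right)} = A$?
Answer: $-221831$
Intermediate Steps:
$M = 256$ ($M = 16^{2} = 256$)
$M - a = 256 - 222087 = -221831$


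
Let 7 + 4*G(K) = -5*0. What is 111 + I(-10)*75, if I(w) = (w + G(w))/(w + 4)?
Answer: 2063/8 ≈ 257.88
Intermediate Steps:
G(K) = -7/4 (G(K) = -7/4 + (-5*0)/4 = -7/4 + (¼)*0 = -7/4 + 0 = -7/4)
I(w) = (-7/4 + w)/(4 + w) (I(w) = (w - 7/4)/(w + 4) = (-7/4 + w)/(4 + w))
111 + I(-10)*75 = 111 + ((-7/4 - 10)/(4 - 10))*75 = 111 + (-47/4/(-6))*75 = 111 - ⅙*(-47/4)*75 = 111 + (47/24)*75 = 111 + 1175/8 = 2063/8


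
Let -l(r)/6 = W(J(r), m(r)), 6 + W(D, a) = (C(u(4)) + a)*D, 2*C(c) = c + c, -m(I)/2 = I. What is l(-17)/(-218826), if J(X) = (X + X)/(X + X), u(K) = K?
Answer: 32/36471 ≈ 0.00087741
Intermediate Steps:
m(I) = -2*I
C(c) = c (C(c) = (c + c)/2 = (2*c)/2 = c)
J(X) = 1 (J(X) = (2*X)/((2*X)) = (2*X)*(1/(2*X)) = 1)
W(D, a) = -6 + D*(4 + a) (W(D, a) = -6 + (4 + a)*D = -6 + D*(4 + a))
l(r) = 12 + 12*r (l(r) = -6*(-6 + 4*1 + 1*(-2*r)) = -6*(-6 + 4 - 2*r) = -6*(-2 - 2*r) = 12 + 12*r)
l(-17)/(-218826) = (12 + 12*(-17))/(-218826) = (12 - 204)*(-1/218826) = -192*(-1/218826) = 32/36471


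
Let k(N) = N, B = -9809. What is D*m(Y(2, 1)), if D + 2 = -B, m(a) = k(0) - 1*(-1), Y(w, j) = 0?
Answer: 9807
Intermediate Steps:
m(a) = 1 (m(a) = 0 - 1*(-1) = 0 + 1 = 1)
D = 9807 (D = -2 - 1*(-9809) = -2 + 9809 = 9807)
D*m(Y(2, 1)) = 9807*1 = 9807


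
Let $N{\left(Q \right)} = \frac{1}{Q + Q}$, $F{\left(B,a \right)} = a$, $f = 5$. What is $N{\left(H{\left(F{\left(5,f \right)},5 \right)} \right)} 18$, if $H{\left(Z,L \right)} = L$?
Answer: $\frac{9}{5} \approx 1.8$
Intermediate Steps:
$N{\left(Q \right)} = \frac{1}{2 Q}$
$N{\left(H{\left(F{\left(5,f \right)},5 \right)} \right)} 18 = \frac{1}{2 \cdot 5} \cdot 18 = \frac{1}{2} \cdot \frac{1}{5} \cdot 18 = \frac{1}{10} \cdot 18 = \frac{9}{5}$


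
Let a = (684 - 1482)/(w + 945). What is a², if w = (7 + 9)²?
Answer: 636804/1442401 ≈ 0.44149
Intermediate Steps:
w = 256 (w = 16² = 256)
a = -798/1201 (a = (684 - 1482)/(256 + 945) = -798/1201 ≈ -0.66445)
a² = (-798/1201)² = 636804/1442401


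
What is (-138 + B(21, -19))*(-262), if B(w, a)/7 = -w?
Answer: 74670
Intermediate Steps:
B(w, a) = -7*w (B(w, a) = 7*(-w) = -7*w)
(-138 + B(21, -19))*(-262) = (-138 - 7*21)*(-262) = (-138 - 147)*(-262) = -285*(-262) = 74670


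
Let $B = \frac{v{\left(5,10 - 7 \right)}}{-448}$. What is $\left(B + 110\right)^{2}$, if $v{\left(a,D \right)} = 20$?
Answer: $\frac{151659225}{12544} \approx 12090.0$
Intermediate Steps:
$B = - \frac{5}{112}$ ($B = \frac{20}{-448} = 20 \left(- \frac{1}{448}\right) = - \frac{5}{112} \approx -0.044643$)
$\left(B + 110\right)^{2} = \left(- \frac{5}{112} + 110\right)^{2} = \left(\frac{12315}{112}\right)^{2} = \frac{151659225}{12544}$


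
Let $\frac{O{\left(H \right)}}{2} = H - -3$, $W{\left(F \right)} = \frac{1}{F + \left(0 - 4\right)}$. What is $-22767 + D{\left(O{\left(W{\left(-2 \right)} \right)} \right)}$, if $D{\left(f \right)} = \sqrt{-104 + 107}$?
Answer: $-22767 + \sqrt{3} \approx -22765.0$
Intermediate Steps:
$W{\left(F \right)} = \frac{1}{-4 + F}$ ($W{\left(F \right)} = \frac{1}{F - 4} = \frac{1}{-4 + F}$)
$O{\left(H \right)} = 6 + 2 H$ ($O{\left(H \right)} = 2 \left(H - -3\right) = 2 \left(H + 3\right) = 2 \left(3 + H\right) = 6 + 2 H$)
$D{\left(f \right)} = \sqrt{3}$
$-22767 + D{\left(O{\left(W{\left(-2 \right)} \right)} \right)} = -22767 + \sqrt{3}$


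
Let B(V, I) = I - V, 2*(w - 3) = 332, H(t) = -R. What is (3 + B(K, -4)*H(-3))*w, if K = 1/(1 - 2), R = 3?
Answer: 2028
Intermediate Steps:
H(t) = -3 (H(t) = -1*3 = -3)
w = 169 (w = 3 + (½)*332 = 3 + 166 = 169)
K = -1 (K = 1/(-1) = -1)
(3 + B(K, -4)*H(-3))*w = (3 + (-4 - 1*(-1))*(-3))*169 = (3 + (-4 + 1)*(-3))*169 = (3 - 3*(-3))*169 = (3 + 9)*169 = 12*169 = 2028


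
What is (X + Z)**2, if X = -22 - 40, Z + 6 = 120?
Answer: 2704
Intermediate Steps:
Z = 114 (Z = -6 + 120 = 114)
X = -62
(X + Z)**2 = (-62 + 114)**2 = 52**2 = 2704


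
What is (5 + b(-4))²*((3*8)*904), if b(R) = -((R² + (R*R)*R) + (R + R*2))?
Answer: 91665600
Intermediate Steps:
b(R) = -R² - R³ - 3*R (b(R) = -((R² + R²*R) + (R + 2*R)) = -((R² + R³) + 3*R) = -(R² + R³ + 3*R) = -R² - R³ - 3*R)
(5 + b(-4))²*((3*8)*904) = (5 - 1*(-4)*(3 - 4 + (-4)²))²*((3*8)*904) = (5 - 1*(-4)*(3 - 4 + 16))²*(24*904) = (5 - 1*(-4)*15)²*21696 = (5 + 60)²*21696 = 65²*21696 = 4225*21696 = 91665600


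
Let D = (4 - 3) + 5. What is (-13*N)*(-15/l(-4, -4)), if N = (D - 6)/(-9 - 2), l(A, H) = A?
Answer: 0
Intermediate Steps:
D = 6 (D = 1 + 5 = 6)
N = 0 (N = (6 - 6)/(-9 - 2) = 0/(-11) = 0*(-1/11) = 0)
(-13*N)*(-15/l(-4, -4)) = (-13*0)*(-15/(-4)) = 0*(-15*(-¼)) = 0*(15/4) = 0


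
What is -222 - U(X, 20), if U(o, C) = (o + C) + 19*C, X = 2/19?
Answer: -11820/19 ≈ -622.11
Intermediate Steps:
X = 2/19 (X = 2*(1/19) = 2/19 ≈ 0.10526)
U(o, C) = o + 20*C (U(o, C) = (C + o) + 19*C = o + 20*C)
-222 - U(X, 20) = -222 - (2/19 + 20*20) = -222 - (2/19 + 400) = -222 - 1*7602/19 = -222 - 7602/19 = -11820/19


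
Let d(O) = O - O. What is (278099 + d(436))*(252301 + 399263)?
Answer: 181199296836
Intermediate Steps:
d(O) = 0
(278099 + d(436))*(252301 + 399263) = (278099 + 0)*(252301 + 399263) = 278099*651564 = 181199296836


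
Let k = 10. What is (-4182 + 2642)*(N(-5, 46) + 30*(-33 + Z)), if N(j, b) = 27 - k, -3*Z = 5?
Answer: 1575420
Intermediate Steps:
Z = -5/3 (Z = -⅓*5 = -5/3 ≈ -1.6667)
N(j, b) = 17 (N(j, b) = 27 - 1*10 = 27 - 10 = 17)
(-4182 + 2642)*(N(-5, 46) + 30*(-33 + Z)) = (-4182 + 2642)*(17 + 30*(-33 - 5/3)) = -1540*(17 + 30*(-104/3)) = -1540*(17 - 1040) = -1540*(-1023) = 1575420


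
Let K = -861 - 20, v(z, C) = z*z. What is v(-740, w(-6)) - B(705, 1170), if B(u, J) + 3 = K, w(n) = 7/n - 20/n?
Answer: 548484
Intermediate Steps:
w(n) = -13/n
v(z, C) = z²
K = -881
B(u, J) = -884 (B(u, J) = -3 - 881 = -884)
v(-740, w(-6)) - B(705, 1170) = (-740)² - 1*(-884) = 547600 + 884 = 548484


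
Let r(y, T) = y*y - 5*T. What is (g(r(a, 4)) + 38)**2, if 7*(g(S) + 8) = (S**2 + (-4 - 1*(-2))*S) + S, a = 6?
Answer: 202500/49 ≈ 4132.7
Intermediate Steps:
r(y, T) = y**2 - 5*T
g(S) = -8 - S/7 + S**2/7 (g(S) = -8 + ((S**2 + (-4 - 1*(-2))*S) + S)/7 = -8 + ((S**2 + (-4 + 2)*S) + S)/7 = -8 + ((S**2 - 2*S) + S)/7 = -8 + (S**2 - S)/7 = -8 + (-S/7 + S**2/7) = -8 - S/7 + S**2/7)
(g(r(a, 4)) + 38)**2 = ((-8 - (6**2 - 5*4)/7 + (6**2 - 5*4)**2/7) + 38)**2 = ((-8 - (36 - 20)/7 + (36 - 20)**2/7) + 38)**2 = ((-8 - 1/7*16 + (1/7)*16**2) + 38)**2 = ((-8 - 16/7 + (1/7)*256) + 38)**2 = ((-8 - 16/7 + 256/7) + 38)**2 = (184/7 + 38)**2 = (450/7)**2 = 202500/49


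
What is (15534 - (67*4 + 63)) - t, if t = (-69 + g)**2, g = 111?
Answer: 13439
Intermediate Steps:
t = 1764 (t = (-69 + 111)**2 = 42**2 = 1764)
(15534 - (67*4 + 63)) - t = (15534 - (67*4 + 63)) - 1*1764 = (15534 - (268 + 63)) - 1764 = (15534 - 1*331) - 1764 = (15534 - 331) - 1764 = 15203 - 1764 = 13439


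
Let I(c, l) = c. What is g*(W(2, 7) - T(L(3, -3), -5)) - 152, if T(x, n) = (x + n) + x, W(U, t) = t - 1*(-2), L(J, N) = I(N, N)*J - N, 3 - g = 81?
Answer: -2180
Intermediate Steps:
g = -78 (g = 3 - 1*81 = 3 - 81 = -78)
L(J, N) = -N + J*N (L(J, N) = N*J - N = J*N - N = -N + J*N)
W(U, t) = 2 + t (W(U, t) = t + 2 = 2 + t)
T(x, n) = n + 2*x (T(x, n) = (n + x) + x = n + 2*x)
g*(W(2, 7) - T(L(3, -3), -5)) - 152 = -78*((2 + 7) - (-5 + 2*(-3*(-1 + 3)))) - 152 = -78*(9 - (-5 + 2*(-3*2))) - 152 = -78*(9 - (-5 + 2*(-6))) - 152 = -78*(9 - (-5 - 12)) - 152 = -78*(9 - 1*(-17)) - 152 = -78*(9 + 17) - 152 = -78*26 - 152 = -2028 - 152 = -2180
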